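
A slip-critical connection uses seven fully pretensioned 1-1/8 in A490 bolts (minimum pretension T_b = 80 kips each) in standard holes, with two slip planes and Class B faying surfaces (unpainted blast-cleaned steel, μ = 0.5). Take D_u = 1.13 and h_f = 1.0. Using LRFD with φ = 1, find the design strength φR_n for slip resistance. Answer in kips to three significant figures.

633 kips

R_n = μ · D_u · h_f · T_b · n_s · n_b = 0.5 × 1.13 × 1.0 × 80 × 2 × 7 = 632.8 kips.
Design strength φR_n = 1 × 632.8 = 633 kips.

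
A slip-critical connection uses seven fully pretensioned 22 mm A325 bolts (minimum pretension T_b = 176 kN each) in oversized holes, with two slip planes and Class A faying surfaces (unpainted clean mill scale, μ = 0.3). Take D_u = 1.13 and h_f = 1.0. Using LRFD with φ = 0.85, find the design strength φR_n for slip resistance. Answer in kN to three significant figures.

710 kN

R_n = μ · D_u · h_f · T_b · n_s · n_b = 0.3 × 1.13 × 1.0 × 176 × 2 × 7 = 835.3 kN.
Design strength φR_n = 0.85 × 835.3 = 710 kN.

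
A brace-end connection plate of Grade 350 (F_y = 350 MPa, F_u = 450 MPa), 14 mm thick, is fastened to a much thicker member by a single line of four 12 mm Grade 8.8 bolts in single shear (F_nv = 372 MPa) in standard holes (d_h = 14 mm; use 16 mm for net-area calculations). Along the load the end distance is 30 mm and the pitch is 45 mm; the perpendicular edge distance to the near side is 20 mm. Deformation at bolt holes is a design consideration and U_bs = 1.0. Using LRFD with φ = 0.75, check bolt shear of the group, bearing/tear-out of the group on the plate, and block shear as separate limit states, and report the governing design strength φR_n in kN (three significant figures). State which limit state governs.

126 kN (bolt shear governs)

Bolt shear: A_b = π·12²/4 = 113.1 mm²; R_n = 372 × 113.1 × 4 × 1 / 1000 = 168.3 kN → 0.75 × 168.3 = 126 kN.
Bearing: edge l_c = 23, r_n = 173.9 kN; interior l_c = 31, r_n = 181.4 kN; R_n = 173.9 + 3·181.4 = 718.2 kN → 539 kN.
Block shear: A_gv = 2310, A_nv = 1526, A_nt = 168 mm²; R_n = min(0.6F_uA_nv, 0.6F_yA_gv) + U_bs·F_u·A_nt = 487.6 kN → 366 kN.
Bolt shear governs: 126 kN.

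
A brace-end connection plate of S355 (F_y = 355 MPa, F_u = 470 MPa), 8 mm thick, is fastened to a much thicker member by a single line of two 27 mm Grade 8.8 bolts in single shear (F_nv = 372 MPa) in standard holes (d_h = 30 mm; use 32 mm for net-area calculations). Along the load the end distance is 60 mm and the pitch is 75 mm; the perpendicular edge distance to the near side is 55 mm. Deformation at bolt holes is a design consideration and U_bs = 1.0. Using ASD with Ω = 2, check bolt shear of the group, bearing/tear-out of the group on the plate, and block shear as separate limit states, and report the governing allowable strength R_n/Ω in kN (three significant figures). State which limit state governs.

Bolt shear: A_b = π·27²/4 = 572.6 mm²; R_n = 372 × 572.6 × 2 × 1 / 1000 = 426 kN → 426 / 2 = 213 kN.
Bearing: edge l_c = 45, r_n = 203 kN; interior l_c = 45, r_n = 203 kN; R_n = 203 + 1·203 = 406.1 kN → 203 kN.
Block shear: A_gv = 1080, A_nv = 696, A_nt = 312 mm²; R_n = min(0.6F_uA_nv, 0.6F_yA_gv) + U_bs·F_u·A_nt = 342.9 kN → 171 kN.
Block shear governs: 171 kN.

171 kN (block shear governs)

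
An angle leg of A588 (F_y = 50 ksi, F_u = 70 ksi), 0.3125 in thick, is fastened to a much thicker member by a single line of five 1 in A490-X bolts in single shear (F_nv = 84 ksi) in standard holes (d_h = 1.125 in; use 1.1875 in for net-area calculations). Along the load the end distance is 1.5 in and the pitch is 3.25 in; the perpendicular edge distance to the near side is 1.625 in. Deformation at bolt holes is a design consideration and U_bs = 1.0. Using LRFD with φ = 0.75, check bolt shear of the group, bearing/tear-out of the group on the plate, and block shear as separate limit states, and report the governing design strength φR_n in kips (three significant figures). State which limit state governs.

Bolt shear: A_b = π·1²/4 = 0.7854 in²; R_n = 84 × 0.7854 × 5 × 1 = 329.9 kips → 0.75 × 329.9 = 247 kips.
Bearing: edge l_c = 0.9375, r_n = 24.61 kips; interior l_c = 2.125, r_n = 52.5 kips; R_n = 24.61 + 4·52.5 = 234.6 kips → 176 kips.
Block shear: A_gv = 4.531, A_nv = 2.861, A_nt = 0.3223 in²; R_n = min(0.6F_uA_nv, 0.6F_yA_gv) + U_bs·F_u·A_nt = 142.7 kips → 107 kips.
Block shear governs: 107 kips.

107 kips (block shear governs)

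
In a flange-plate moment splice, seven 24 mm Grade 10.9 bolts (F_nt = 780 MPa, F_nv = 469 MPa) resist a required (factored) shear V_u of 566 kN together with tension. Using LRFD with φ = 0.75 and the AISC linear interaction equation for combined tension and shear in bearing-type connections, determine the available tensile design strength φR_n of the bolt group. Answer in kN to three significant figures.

1470 kN

A_b = π·24²/4 = 452.4 mm²; f_rv = 566 × 1000 / (7 × 452.4) = 178.7 MPa.
F'_nt = 1.3 F_nt − (F_nt / φF_nv) f_rv = 1.3·780 − (780/(0.75·469))·178.7 = 617.7 MPa, capped at F_nt → F'_nt = 617.7 MPa.
R_n = F'_nt · A_b · n = 617.7 × 452.4 × 7 / 1000 = 1956 kN.
Design strength φR_n = 0.75 × 1956 = 1470 kN.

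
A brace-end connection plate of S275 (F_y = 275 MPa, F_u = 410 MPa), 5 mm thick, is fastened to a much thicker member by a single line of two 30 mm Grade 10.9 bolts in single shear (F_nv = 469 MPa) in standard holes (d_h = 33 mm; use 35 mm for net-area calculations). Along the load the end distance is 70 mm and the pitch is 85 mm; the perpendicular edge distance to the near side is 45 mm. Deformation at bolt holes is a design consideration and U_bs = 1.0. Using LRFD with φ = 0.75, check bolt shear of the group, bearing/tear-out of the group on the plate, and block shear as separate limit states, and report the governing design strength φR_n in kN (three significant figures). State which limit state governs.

Bolt shear: A_b = π·30²/4 = 706.9 mm²; R_n = 469 × 706.9 × 2 × 1 / 1000 = 663 kN → 0.75 × 663 = 497 kN.
Bearing: edge l_c = 53.5, r_n = 131.6 kN; interior l_c = 52, r_n = 127.9 kN; R_n = 131.6 + 1·127.9 = 259.5 kN → 195 kN.
Block shear: A_gv = 775, A_nv = 512.5, A_nt = 137.5 mm²; R_n = min(0.6F_uA_nv, 0.6F_yA_gv) + U_bs·F_u·A_nt = 182.5 kN → 137 kN.
Block shear governs: 137 kN.

137 kN (block shear governs)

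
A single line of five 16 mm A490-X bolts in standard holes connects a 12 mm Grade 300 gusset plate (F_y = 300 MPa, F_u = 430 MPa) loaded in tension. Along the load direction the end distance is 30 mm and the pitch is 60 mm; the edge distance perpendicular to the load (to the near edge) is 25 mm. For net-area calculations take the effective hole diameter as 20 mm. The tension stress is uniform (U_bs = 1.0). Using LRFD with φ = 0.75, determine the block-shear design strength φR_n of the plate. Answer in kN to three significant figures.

Shear plane L_v = 30 + 4·60 = 270 mm; A_gv = 270 × 12 = 3240 mm².
A_nv = (270 − 4.5·20) × 12 = 2160 mm².
A_nt = (25 − 0.5·20) × 12 = 180 mm².
0.6 F_u A_nv = 557.3 kN; 0.6 F_y A_gv = 583.2 kN → shear rupture governs the shear term.
R_n = 557.3 + 1.0 × 430 × 180 / 1000 = 634.7 kN.
Design strength φR_n = 0.75 × 634.7 = 476 kN.

476 kN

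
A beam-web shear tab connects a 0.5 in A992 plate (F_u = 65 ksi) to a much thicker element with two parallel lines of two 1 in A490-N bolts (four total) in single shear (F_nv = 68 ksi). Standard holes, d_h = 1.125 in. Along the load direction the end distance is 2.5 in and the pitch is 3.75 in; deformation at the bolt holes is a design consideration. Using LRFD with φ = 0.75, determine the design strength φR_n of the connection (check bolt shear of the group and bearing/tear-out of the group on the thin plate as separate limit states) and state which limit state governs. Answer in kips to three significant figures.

Bolt shear: A_b = π·1²/4 = 0.7854 in²; R_n = 68 × 0.7854 × 4 × 1 = 213.6 kips → 0.75 × 213.6 = 160 kips.
Bearing (1.2 l_c t F_u ≤ 2.4 d t F_u): upper limit = 2.4·1·0.5·65 = 78 kips.
  Edge l_c = 2.5 − 1.125/2 = 1.938 → r_n = 75.56 kips; interior l_c = 3.75 − 1.125 = 2.625 → r_n = 78 kips.
  R_n,bearing = 2·75.56 + 2·78 = 307.1 kips → 0.75 × 307.1 = 230 kips.
Bolt shear governs: 160 kips.

160 kips (bolt shear governs)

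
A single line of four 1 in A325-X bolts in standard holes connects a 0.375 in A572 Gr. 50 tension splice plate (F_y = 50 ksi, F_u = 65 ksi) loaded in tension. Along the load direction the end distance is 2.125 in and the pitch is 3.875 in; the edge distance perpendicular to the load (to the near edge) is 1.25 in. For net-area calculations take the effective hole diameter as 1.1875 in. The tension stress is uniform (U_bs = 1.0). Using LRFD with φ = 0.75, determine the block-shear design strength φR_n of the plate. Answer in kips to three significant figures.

117 kips

Shear plane L_v = 2.125 + 3·3.875 = 13.75 in; A_gv = 13.75 × 0.375 = 5.156 in².
A_nv = (13.75 − 3.5·1.1875) × 0.375 = 3.598 in².
A_nt = (1.25 − 0.5·1.1875) × 0.375 = 0.2461 in².
0.6 F_u A_nv = 140.3 kips; 0.6 F_y A_gv = 154.7 kips → shear rupture governs the shear term.
R_n = 140.3 + 1.0 × 65 × 0.2461 = 156.3 kips.
Design strength φR_n = 0.75 × 156.3 = 117 kips.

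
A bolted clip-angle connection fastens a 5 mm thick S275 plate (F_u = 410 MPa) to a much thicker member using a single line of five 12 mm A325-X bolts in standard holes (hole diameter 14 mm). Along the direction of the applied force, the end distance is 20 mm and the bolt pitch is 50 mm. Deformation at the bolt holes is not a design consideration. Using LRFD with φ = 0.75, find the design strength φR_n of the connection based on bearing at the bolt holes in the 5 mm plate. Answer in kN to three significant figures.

Per bolt r_n = 1.5 l_c t F_u ≤ 3.0 d t F_u; upper limit = 3.0 × 12 × 5 × 410 / 1000 = 73.8 kN.
Edge bolt: l_c = 20 − 14/2 = 13 mm → 1.5 × 13 × 5 × 410 / 1000 = 39.98 → r_n = 39.98 kN.
Interior bolts: l_c = 50 − 14 = 36 mm → 1.5 × 36 × 5 × 410 / 1000 = 110.7 → r_n = 73.8 kN.
R_n = 1 × 39.98 + 4 × 73.8 = 335.2 kN.
Design strength φR_n = 0.75 × 335.2 = 251 kN.

251 kN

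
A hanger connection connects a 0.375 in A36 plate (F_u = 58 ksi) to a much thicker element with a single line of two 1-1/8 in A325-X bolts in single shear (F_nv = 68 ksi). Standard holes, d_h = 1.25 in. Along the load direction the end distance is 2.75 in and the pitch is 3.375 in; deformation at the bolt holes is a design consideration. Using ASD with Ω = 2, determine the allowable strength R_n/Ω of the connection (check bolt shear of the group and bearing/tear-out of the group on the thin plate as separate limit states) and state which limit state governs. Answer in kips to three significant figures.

Bolt shear: A_b = π·1.125²/4 = 0.994 in²; R_n = 68 × 0.994 × 2 × 1 = 135.2 kips → 135.2 / 2 = 67.6 kips.
Bearing (1.2 l_c t F_u ≤ 2.4 d t F_u): upper limit = 2.4·1.125·0.375·58 = 58.72 kips.
  Edge l_c = 2.75 − 1.25/2 = 2.125 → r_n = 55.46 kips; interior l_c = 3.375 − 1.25 = 2.125 → r_n = 55.46 kips.
  R_n,bearing = 1·55.46 + 1·55.46 = 110.9 kips → 110.9 / 2 = 55.5 kips.
Bearing governs: 55.5 kips.

55.5 kips (bearing governs)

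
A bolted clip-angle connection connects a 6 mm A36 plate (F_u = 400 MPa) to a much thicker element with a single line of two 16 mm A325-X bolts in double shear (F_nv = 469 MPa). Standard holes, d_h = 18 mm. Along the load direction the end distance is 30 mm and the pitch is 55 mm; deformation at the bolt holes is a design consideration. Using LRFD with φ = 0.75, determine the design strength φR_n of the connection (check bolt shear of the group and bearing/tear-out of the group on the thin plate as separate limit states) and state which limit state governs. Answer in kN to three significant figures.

114 kN (bearing governs)

Bolt shear: A_b = π·16²/4 = 201.1 mm²; R_n = 469 × 201.1 × 2 × 2 / 1000 = 377.2 kN → 0.75 × 377.2 = 283 kN.
Bearing (1.2 l_c t F_u ≤ 2.4 d t F_u): upper limit = 2.4·16·6·400 / 1000 = 92.16 kN.
  Edge l_c = 30 − 18/2 = 21 → r_n = 60.48 kN; interior l_c = 55 − 18 = 37 → r_n = 92.16 kN.
  R_n,bearing = 1·60.48 + 1·92.16 = 152.6 kN → 0.75 × 152.6 = 114 kN.
Bearing governs: 114 kN.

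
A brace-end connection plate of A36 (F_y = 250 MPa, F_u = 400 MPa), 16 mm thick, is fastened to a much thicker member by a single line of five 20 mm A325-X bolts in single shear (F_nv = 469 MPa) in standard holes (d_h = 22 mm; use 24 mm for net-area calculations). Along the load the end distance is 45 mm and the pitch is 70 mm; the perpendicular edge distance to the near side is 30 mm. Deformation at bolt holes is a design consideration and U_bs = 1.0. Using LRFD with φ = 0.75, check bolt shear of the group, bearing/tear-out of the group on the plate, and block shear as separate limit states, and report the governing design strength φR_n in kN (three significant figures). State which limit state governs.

Bolt shear: A_b = π·20²/4 = 314.2 mm²; R_n = 469 × 314.2 × 5 × 1 / 1000 = 736.7 kN → 0.75 × 736.7 = 553 kN.
Bearing: edge l_c = 34, r_n = 261.1 kN; interior l_c = 48, r_n = 307.2 kN; R_n = 261.1 + 4·307.2 = 1490 kN → 1120 kN.
Block shear: A_gv = 5200, A_nv = 3472, A_nt = 288 mm²; R_n = min(0.6F_uA_nv, 0.6F_yA_gv) + U_bs·F_u·A_nt = 895.2 kN → 671 kN.
Bolt shear governs: 553 kN.

553 kN (bolt shear governs)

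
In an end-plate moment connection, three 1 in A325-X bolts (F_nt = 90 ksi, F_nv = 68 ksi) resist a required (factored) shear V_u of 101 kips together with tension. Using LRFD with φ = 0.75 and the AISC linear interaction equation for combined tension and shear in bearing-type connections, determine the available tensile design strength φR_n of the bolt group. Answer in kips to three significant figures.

73.1 kips

A_b = π·1²/4 = 0.7854 in²; f_rv = 101 / (3 × 0.7854) = 42.87 ksi.
F'_nt = 1.3 F_nt − (F_nt / φF_nv) f_rv = 1.3·90 − (90/(0.75·68))·42.87 = 41.35 ksi, capped at F_nt → F'_nt = 41.35 ksi.
R_n = F'_nt · A_b · n = 41.35 × 0.7854 × 3 = 97.44 kips.
Design strength φR_n = 0.75 × 97.44 = 73.1 kips.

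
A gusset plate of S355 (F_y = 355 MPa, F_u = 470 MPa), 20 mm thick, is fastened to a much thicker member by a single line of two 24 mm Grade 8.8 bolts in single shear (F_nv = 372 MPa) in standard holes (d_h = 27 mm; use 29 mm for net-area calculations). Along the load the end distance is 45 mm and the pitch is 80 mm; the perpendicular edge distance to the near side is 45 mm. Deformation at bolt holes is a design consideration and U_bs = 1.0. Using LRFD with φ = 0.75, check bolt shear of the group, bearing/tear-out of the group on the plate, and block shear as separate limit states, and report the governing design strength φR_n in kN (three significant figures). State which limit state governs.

252 kN (bolt shear governs)

Bolt shear: A_b = π·24²/4 = 452.4 mm²; R_n = 372 × 452.4 × 2 × 1 / 1000 = 336.6 kN → 0.75 × 336.6 = 252 kN.
Bearing: edge l_c = 31.5, r_n = 355.3 kN; interior l_c = 53, r_n = 541.4 kN; R_n = 355.3 + 1·541.4 = 896.8 kN → 673 kN.
Block shear: A_gv = 2500, A_nv = 1630, A_nt = 610 mm²; R_n = min(0.6F_uA_nv, 0.6F_yA_gv) + U_bs·F_u·A_nt = 746.4 kN → 560 kN.
Bolt shear governs: 252 kN.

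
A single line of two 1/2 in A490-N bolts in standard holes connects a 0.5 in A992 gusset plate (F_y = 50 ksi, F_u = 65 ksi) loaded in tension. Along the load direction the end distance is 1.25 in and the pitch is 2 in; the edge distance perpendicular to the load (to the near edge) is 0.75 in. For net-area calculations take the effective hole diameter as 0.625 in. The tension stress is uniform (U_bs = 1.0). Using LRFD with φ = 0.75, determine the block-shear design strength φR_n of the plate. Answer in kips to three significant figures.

Shear plane L_v = 1.25 + 1·2 = 3.25 in; A_gv = 3.25 × 0.5 = 1.625 in².
A_nv = (3.25 − 1.5·0.625) × 0.5 = 1.156 in².
A_nt = (0.75 − 0.5·0.625) × 0.5 = 0.2188 in².
0.6 F_u A_nv = 45.09 kips; 0.6 F_y A_gv = 48.75 kips → shear rupture governs the shear term.
R_n = 45.09 + 1.0 × 65 × 0.2188 = 59.31 kips.
Design strength φR_n = 0.75 × 59.31 = 44.5 kips.

44.5 kips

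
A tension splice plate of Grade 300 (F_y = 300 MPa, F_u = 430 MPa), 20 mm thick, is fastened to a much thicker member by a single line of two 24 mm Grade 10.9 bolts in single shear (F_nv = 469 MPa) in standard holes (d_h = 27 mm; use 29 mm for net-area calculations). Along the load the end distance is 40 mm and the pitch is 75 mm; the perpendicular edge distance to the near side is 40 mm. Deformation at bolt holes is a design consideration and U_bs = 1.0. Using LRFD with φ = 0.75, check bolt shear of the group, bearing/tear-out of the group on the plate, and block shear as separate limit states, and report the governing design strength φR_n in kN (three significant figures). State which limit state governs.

318 kN (bolt shear governs)

Bolt shear: A_b = π·24²/4 = 452.4 mm²; R_n = 469 × 452.4 × 2 × 1 / 1000 = 424.3 kN → 0.75 × 424.3 = 318 kN.
Bearing: edge l_c = 26.5, r_n = 273.5 kN; interior l_c = 48, r_n = 495.4 kN; R_n = 273.5 + 1·495.4 = 768.8 kN → 577 kN.
Block shear: A_gv = 2300, A_nv = 1430, A_nt = 510 mm²; R_n = min(0.6F_uA_nv, 0.6F_yA_gv) + U_bs·F_u·A_nt = 588.2 kN → 441 kN.
Bolt shear governs: 318 kN.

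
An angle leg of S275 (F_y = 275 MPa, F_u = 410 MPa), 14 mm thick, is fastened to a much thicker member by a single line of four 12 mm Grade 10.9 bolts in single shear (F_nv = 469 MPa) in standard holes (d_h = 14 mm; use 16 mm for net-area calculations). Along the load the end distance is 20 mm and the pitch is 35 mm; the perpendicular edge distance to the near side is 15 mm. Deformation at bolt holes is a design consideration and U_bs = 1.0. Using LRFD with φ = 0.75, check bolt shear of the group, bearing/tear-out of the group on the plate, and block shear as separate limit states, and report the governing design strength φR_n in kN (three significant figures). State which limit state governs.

Bolt shear: A_b = π·12²/4 = 113.1 mm²; R_n = 469 × 113.1 × 4 × 1 / 1000 = 212.2 kN → 0.75 × 212.2 = 159 kN.
Bearing: edge l_c = 13, r_n = 89.54 kN; interior l_c = 21, r_n = 144.6 kN; R_n = 89.54 + 3·144.6 = 523.5 kN → 393 kN.
Block shear: A_gv = 1750, A_nv = 966, A_nt = 98 mm²; R_n = min(0.6F_uA_nv, 0.6F_yA_gv) + U_bs·F_u·A_nt = 277.8 kN → 208 kN.
Bolt shear governs: 159 kN.

159 kN (bolt shear governs)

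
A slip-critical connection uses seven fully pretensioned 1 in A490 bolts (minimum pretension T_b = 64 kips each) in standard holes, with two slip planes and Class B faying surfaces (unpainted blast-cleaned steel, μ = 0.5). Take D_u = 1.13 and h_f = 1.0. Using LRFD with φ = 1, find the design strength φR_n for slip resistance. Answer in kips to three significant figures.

R_n = μ · D_u · h_f · T_b · n_s · n_b = 0.5 × 1.13 × 1.0 × 64 × 2 × 7 = 506.2 kips.
Design strength φR_n = 1 × 506.2 = 506 kips.

506 kips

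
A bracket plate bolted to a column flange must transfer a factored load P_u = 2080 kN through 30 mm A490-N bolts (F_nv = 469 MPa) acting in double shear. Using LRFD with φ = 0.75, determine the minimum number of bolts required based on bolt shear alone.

A_b = π·30²/4 = 706.9 mm².
Per-bolt design strength φR_n = 0.75 × 469 × 706.9 × 2 / 1000 = 497.3 kN.
n ≥ 2080 / 497.3 = 4.183 → use 5 bolts.

5 bolts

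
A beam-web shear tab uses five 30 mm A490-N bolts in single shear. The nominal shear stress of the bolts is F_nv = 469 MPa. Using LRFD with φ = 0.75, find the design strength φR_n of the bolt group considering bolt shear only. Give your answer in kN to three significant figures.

1240 kN

A_b = π × 30² / 4 = 706.9 mm².
R_n = F_nv · A_b · n · n_s = 469 × 706.9 × 5 × 1 / 1000 = 1658 kN.
Design strength φR_n = 0.75 × 1658 = 1240 kN.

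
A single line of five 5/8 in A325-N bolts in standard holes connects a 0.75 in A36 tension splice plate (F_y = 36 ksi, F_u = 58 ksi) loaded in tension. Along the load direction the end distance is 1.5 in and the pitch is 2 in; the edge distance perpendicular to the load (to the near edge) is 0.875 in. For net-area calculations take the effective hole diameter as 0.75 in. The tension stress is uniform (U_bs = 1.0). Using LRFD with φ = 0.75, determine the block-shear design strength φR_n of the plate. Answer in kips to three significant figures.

132 kips

Shear plane L_v = 1.5 + 4·2 = 9.5 in; A_gv = 9.5 × 0.75 = 7.125 in².
A_nv = (9.5 − 4.5·0.75) × 0.75 = 4.594 in².
A_nt = (0.875 − 0.5·0.75) × 0.75 = 0.375 in².
0.6 F_u A_nv = 159.9 kips; 0.6 F_y A_gv = 153.9 kips → shear yielding governs the shear term.
R_n = 153.9 + 1.0 × 58 × 0.375 = 175.6 kips.
Design strength φR_n = 0.75 × 175.6 = 132 kips.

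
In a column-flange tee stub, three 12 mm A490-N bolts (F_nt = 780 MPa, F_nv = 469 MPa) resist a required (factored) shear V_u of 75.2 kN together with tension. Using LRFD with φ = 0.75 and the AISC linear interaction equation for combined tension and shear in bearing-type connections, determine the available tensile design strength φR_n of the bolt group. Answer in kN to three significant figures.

133 kN

A_b = π·12²/4 = 113.1 mm²; f_rv = 75.2 × 1000 / (3 × 113.1) = 221.6 MPa.
F'_nt = 1.3 F_nt − (F_nt / φF_nv) f_rv = 1.3·780 − (780/(0.75·469))·221.6 = 522.5 MPa, capped at F_nt → F'_nt = 522.5 MPa.
R_n = F'_nt · A_b · n = 522.5 × 113.1 × 3 / 1000 = 177.3 kN.
Design strength φR_n = 0.75 × 177.3 = 133 kN.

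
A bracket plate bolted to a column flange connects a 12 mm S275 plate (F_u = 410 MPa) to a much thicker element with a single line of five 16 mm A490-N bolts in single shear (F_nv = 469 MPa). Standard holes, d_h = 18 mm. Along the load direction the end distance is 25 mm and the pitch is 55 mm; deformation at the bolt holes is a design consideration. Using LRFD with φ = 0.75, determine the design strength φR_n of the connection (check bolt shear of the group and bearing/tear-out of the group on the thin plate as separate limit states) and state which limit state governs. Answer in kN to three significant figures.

354 kN (bolt shear governs)

Bolt shear: A_b = π·16²/4 = 201.1 mm²; R_n = 469 × 201.1 × 5 × 1 / 1000 = 471.5 kN → 0.75 × 471.5 = 354 kN.
Bearing (1.2 l_c t F_u ≤ 2.4 d t F_u): upper limit = 2.4·16·12·410 / 1000 = 188.9 kN.
  Edge l_c = 25 − 18/2 = 16 → r_n = 94.46 kN; interior l_c = 55 − 18 = 37 → r_n = 188.9 kN.
  R_n,bearing = 1·94.46 + 4·188.9 = 850.2 kN → 0.75 × 850.2 = 638 kN.
Bolt shear governs: 354 kN.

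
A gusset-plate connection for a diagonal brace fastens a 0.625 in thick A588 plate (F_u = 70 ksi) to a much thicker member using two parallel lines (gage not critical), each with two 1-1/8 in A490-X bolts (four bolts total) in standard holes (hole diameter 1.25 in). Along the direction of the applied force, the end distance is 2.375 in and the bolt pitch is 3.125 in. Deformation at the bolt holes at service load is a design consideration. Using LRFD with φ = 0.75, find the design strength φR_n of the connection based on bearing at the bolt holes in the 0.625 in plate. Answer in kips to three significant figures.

285 kips

Per bolt r_n = 1.2 l_c t F_u ≤ 2.4 d t F_u; upper limit = 2.4 × 1.125 × 0.625 × 70 = 118.1 kips.
Edge bolt: l_c = 2.375 − 1.25/2 = 1.75 in → 1.2 × 1.75 × 0.625 × 70 = 91.88 → r_n = 91.88 kips.
Interior bolts: l_c = 3.125 − 1.25 = 1.875 in → 1.2 × 1.875 × 0.625 × 70 = 98.44 → r_n = 98.44 kips.
R_n = 2 × 91.88 + 2 × 98.44 = 380.6 kips.
Design strength φR_n = 0.75 × 380.6 = 285 kips.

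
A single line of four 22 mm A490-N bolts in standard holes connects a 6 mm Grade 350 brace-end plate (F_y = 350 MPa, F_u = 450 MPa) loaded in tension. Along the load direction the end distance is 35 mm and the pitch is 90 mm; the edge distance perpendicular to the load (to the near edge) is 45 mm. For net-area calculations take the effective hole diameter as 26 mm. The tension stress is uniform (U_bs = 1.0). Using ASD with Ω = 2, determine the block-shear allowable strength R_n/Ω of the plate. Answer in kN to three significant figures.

217 kN

Shear plane L_v = 35 + 3·90 = 305 mm; A_gv = 305 × 6 = 1830 mm².
A_nv = (305 − 3.5·26) × 6 = 1284 mm².
A_nt = (45 − 0.5·26) × 6 = 192 mm².
0.6 F_u A_nv = 346.7 kN; 0.6 F_y A_gv = 384.3 kN → shear rupture governs the shear term.
R_n = 346.7 + 1.0 × 450 × 192 / 1000 = 433.1 kN.
Allowable strength R_n/Ω = 433.1 / 2 = 217 kN.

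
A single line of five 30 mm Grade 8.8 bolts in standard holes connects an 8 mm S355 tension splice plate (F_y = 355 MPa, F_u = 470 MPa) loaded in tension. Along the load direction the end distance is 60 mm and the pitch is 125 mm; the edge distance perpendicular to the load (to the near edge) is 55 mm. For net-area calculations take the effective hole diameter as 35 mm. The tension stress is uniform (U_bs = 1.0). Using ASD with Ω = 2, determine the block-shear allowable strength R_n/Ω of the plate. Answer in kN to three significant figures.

Shear plane L_v = 60 + 4·125 = 560 mm; A_gv = 560 × 8 = 4480 mm².
A_nv = (560 − 4.5·35) × 8 = 3220 mm².
A_nt = (55 − 0.5·35) × 8 = 300 mm².
0.6 F_u A_nv = 908 kN; 0.6 F_y A_gv = 954.2 kN → shear rupture governs the shear term.
R_n = 908 + 1.0 × 470 × 300 / 1000 = 1049 kN.
Allowable strength R_n/Ω = 1049 / 2 = 525 kN.

525 kN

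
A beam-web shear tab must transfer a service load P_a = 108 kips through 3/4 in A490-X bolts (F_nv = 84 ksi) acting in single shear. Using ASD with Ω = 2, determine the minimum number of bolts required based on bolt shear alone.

A_b = π·0.75²/4 = 0.4418 in².
Per-bolt allowable strength R_n/Ω = 84 × 0.4418 × 1 / 2 = 18.56 kips.
n ≥ 108 / 18.56 = 5.821 → use 6 bolts.

6 bolts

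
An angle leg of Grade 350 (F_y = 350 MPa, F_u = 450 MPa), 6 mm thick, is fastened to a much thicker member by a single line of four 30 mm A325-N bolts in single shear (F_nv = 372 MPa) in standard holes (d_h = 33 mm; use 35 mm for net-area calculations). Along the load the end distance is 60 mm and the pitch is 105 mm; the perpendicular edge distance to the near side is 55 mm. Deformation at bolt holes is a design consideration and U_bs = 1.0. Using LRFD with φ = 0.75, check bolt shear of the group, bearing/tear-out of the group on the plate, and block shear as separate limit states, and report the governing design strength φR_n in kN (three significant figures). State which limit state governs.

Bolt shear: A_b = π·30²/4 = 706.9 mm²; R_n = 372 × 706.9 × 4 × 1 / 1000 = 1052 kN → 0.75 × 1052 = 789 kN.
Bearing: edge l_c = 43.5, r_n = 140.9 kN; interior l_c = 72, r_n = 194.4 kN; R_n = 140.9 + 3·194.4 = 724.1 kN → 543 kN.
Block shear: A_gv = 2250, A_nv = 1515, A_nt = 225 mm²; R_n = min(0.6F_uA_nv, 0.6F_yA_gv) + U_bs·F_u·A_nt = 510.3 kN → 383 kN.
Block shear governs: 383 kN.

383 kN (block shear governs)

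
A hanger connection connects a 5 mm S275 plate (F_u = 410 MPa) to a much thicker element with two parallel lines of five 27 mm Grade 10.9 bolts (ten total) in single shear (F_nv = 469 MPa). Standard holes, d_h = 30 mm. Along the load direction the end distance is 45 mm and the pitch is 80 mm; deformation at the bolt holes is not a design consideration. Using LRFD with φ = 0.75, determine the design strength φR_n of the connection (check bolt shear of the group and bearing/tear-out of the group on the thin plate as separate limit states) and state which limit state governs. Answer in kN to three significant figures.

1060 kN (bearing governs)

Bolt shear: A_b = π·27²/4 = 572.6 mm²; R_n = 469 × 572.6 × 10 × 1 / 1000 = 2685 kN → 0.75 × 2685 = 2010 kN.
Bearing (1.5 l_c t F_u ≤ 3.0 d t F_u): upper limit = 3.0·27·5·410 / 1000 = 166.1 kN.
  Edge l_c = 45 − 30/2 = 30 → r_n = 92.25 kN; interior l_c = 80 − 30 = 50 → r_n = 153.8 kN.
  R_n,bearing = 2·92.25 + 8·153.8 = 1414 kN → 0.75 × 1414 = 1060 kN.
Bearing governs: 1060 kN.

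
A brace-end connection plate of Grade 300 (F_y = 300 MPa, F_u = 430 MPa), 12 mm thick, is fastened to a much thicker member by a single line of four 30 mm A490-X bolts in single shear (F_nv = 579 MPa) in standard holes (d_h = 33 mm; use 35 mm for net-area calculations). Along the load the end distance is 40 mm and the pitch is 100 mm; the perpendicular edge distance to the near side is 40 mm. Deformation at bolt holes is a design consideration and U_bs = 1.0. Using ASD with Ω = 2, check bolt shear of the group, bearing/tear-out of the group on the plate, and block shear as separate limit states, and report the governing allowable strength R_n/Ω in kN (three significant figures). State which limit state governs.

Bolt shear: A_b = π·30²/4 = 706.9 mm²; R_n = 579 × 706.9 × 4 × 1 / 1000 = 1637 kN → 1637 / 2 = 819 kN.
Bearing: edge l_c = 23.5, r_n = 145.5 kN; interior l_c = 67, r_n = 371.5 kN; R_n = 145.5 + 3·371.5 = 1260 kN → 630 kN.
Block shear: A_gv = 4080, A_nv = 2610, A_nt = 270 mm²; R_n = min(0.6F_uA_nv, 0.6F_yA_gv) + U_bs·F_u·A_nt = 789.5 kN → 395 kN.
Block shear governs: 395 kN.

395 kN (block shear governs)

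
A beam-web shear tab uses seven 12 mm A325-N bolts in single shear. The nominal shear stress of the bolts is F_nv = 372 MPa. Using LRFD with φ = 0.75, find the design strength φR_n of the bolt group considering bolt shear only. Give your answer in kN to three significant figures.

A_b = π × 12² / 4 = 113.1 mm².
R_n = F_nv · A_b · n · n_s = 372 × 113.1 × 7 × 1 / 1000 = 294.5 kN.
Design strength φR_n = 0.75 × 294.5 = 221 kN.

221 kN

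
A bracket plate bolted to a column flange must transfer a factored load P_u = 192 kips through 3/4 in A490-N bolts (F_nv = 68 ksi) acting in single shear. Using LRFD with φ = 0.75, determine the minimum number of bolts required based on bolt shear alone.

9 bolts

A_b = π·0.75²/4 = 0.4418 in².
Per-bolt design strength φR_n = 0.75 × 68 × 0.4418 × 1 = 22.53 kips.
n ≥ 192 / 22.53 = 8.522 → use 9 bolts.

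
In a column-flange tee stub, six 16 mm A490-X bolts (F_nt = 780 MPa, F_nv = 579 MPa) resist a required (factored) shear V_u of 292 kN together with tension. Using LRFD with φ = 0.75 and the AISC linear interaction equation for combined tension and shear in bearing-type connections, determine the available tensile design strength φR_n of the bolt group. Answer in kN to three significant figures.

524 kN

A_b = π·16²/4 = 201.1 mm²; f_rv = 292 × 1000 / (6 × 201.1) = 242 MPa.
F'_nt = 1.3 F_nt − (F_nt / φF_nv) f_rv = 1.3·780 − (780/(0.75·579))·242 = 579.2 MPa, capped at F_nt → F'_nt = 579.2 MPa.
R_n = F'_nt · A_b · n = 579.2 × 201.1 × 6 / 1000 = 698.8 kN.
Design strength φR_n = 0.75 × 698.8 = 524 kN.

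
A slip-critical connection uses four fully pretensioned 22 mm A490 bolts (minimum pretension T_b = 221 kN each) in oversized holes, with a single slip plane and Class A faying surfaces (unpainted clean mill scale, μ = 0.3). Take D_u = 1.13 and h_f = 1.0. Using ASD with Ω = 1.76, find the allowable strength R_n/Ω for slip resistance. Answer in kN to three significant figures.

170 kN

R_n = μ · D_u · h_f · T_b · n_s · n_b = 0.3 × 1.13 × 1.0 × 221 × 1 × 4 = 299.7 kN.
Allowable strength R_n/Ω = 299.7 / 1.76 = 170 kN.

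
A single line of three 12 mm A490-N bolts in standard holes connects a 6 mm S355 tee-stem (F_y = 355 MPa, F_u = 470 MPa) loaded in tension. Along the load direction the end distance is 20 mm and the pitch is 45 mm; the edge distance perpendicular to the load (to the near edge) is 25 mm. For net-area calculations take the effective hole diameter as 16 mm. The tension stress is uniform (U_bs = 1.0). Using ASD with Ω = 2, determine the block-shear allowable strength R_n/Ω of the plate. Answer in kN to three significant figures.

Shear plane L_v = 20 + 2·45 = 110 mm; A_gv = 110 × 6 = 660 mm².
A_nv = (110 − 2.5·16) × 6 = 420 mm².
A_nt = (25 − 0.5·16) × 6 = 102 mm².
0.6 F_u A_nv = 118.4 kN; 0.6 F_y A_gv = 140.6 kN → shear rupture governs the shear term.
R_n = 118.4 + 1.0 × 470 × 102 / 1000 = 166.4 kN.
Allowable strength R_n/Ω = 166.4 / 2 = 83.2 kN.

83.2 kN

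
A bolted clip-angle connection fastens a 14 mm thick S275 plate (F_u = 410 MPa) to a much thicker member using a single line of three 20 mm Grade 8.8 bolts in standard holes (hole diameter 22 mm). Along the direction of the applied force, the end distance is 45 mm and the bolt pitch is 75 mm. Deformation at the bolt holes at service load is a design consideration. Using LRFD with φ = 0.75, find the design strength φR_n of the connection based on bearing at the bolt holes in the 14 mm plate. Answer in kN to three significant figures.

589 kN

Per bolt r_n = 1.2 l_c t F_u ≤ 2.4 d t F_u; upper limit = 2.4 × 20 × 14 × 410 / 1000 = 275.5 kN.
Edge bolt: l_c = 45 − 22/2 = 34 mm → 1.2 × 34 × 14 × 410 / 1000 = 234.2 → r_n = 234.2 kN.
Interior bolts: l_c = 75 − 22 = 53 mm → 1.2 × 53 × 14 × 410 / 1000 = 365.1 → r_n = 275.5 kN.
R_n = 1 × 234.2 + 2 × 275.5 = 785.2 kN.
Design strength φR_n = 0.75 × 785.2 = 589 kN.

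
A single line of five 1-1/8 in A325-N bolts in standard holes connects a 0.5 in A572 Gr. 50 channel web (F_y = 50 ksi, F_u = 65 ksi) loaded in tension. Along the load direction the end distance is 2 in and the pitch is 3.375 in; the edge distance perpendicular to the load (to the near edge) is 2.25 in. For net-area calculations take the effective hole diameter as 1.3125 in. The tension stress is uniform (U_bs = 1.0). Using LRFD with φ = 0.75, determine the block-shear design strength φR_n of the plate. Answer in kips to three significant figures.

179 kips

Shear plane L_v = 2 + 4·3.375 = 15.5 in; A_gv = 15.5 × 0.5 = 7.75 in².
A_nv = (15.5 − 4.5·1.3125) × 0.5 = 4.797 in².
A_nt = (2.25 − 0.5·1.3125) × 0.5 = 0.7969 in².
0.6 F_u A_nv = 187.1 kips; 0.6 F_y A_gv = 232.5 kips → shear rupture governs the shear term.
R_n = 187.1 + 1.0 × 65 × 0.7969 = 238.9 kips.
Design strength φR_n = 0.75 × 238.9 = 179 kips.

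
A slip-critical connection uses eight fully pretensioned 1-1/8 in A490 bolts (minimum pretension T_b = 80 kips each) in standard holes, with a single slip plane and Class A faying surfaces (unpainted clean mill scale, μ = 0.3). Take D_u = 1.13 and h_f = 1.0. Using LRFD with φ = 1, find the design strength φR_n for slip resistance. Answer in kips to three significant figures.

R_n = μ · D_u · h_f · T_b · n_s · n_b = 0.3 × 1.13 × 1.0 × 80 × 1 × 8 = 217 kips.
Design strength φR_n = 1 × 217 = 217 kips.

217 kips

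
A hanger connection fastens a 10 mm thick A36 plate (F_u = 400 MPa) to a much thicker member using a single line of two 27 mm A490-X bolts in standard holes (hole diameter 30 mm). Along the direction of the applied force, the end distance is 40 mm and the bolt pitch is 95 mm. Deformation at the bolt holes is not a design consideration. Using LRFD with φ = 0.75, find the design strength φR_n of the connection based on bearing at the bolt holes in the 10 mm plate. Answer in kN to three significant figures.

Per bolt r_n = 1.5 l_c t F_u ≤ 3.0 d t F_u; upper limit = 3.0 × 27 × 10 × 400 / 1000 = 324 kN.
Edge bolt: l_c = 40 − 30/2 = 25 mm → 1.5 × 25 × 10 × 400 / 1000 = 150 → r_n = 150 kN.
Interior bolts: l_c = 95 − 30 = 65 mm → 1.5 × 65 × 10 × 400 / 1000 = 390 → r_n = 324 kN.
R_n = 1 × 150 + 1 × 324 = 474 kN.
Design strength φR_n = 0.75 × 474 = 356 kN.

356 kN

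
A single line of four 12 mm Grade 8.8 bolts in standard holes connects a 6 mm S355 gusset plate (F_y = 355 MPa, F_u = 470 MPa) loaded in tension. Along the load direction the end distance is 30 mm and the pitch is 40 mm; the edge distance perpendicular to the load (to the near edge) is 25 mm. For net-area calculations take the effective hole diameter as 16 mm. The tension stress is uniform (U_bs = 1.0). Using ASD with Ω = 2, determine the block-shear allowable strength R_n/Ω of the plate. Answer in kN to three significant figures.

103 kN

Shear plane L_v = 30 + 3·40 = 150 mm; A_gv = 150 × 6 = 900 mm².
A_nv = (150 − 3.5·16) × 6 = 564 mm².
A_nt = (25 − 0.5·16) × 6 = 102 mm².
0.6 F_u A_nv = 159 kN; 0.6 F_y A_gv = 191.7 kN → shear rupture governs the shear term.
R_n = 159 + 1.0 × 470 × 102 / 1000 = 207 kN.
Allowable strength R_n/Ω = 207 / 2 = 103 kN.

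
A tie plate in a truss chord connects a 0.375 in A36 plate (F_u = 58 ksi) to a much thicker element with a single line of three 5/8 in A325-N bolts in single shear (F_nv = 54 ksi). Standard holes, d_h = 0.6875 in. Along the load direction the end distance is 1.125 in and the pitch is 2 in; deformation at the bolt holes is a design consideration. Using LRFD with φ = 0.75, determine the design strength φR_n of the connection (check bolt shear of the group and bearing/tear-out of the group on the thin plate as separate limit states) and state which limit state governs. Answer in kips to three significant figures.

37.3 kips (bolt shear governs)

Bolt shear: A_b = π·0.625²/4 = 0.3068 in²; R_n = 54 × 0.3068 × 3 × 1 = 49.7 kips → 0.75 × 49.7 = 37.3 kips.
Bearing (1.2 l_c t F_u ≤ 2.4 d t F_u): upper limit = 2.4·0.625·0.375·58 = 32.62 kips.
  Edge l_c = 1.125 − 0.6875/2 = 0.7812 → r_n = 20.39 kips; interior l_c = 2 − 0.6875 = 1.312 → r_n = 32.62 kips.
  R_n,bearing = 1·20.39 + 2·32.62 = 85.64 kips → 0.75 × 85.64 = 64.2 kips.
Bolt shear governs: 37.3 kips.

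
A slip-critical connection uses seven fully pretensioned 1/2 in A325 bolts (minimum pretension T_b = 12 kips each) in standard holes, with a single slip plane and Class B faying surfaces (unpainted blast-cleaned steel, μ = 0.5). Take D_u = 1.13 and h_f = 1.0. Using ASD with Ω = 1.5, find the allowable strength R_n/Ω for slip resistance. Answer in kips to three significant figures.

31.6 kips

R_n = μ · D_u · h_f · T_b · n_s · n_b = 0.5 × 1.13 × 1.0 × 12 × 1 × 7 = 47.46 kips.
Allowable strength R_n/Ω = 47.46 / 1.5 = 31.6 kips.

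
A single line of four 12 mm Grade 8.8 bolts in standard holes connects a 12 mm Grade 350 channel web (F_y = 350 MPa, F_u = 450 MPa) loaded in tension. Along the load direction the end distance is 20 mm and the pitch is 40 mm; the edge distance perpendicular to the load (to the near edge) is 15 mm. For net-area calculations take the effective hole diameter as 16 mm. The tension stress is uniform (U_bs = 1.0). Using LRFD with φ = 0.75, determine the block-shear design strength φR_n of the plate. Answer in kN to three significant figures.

Shear plane L_v = 20 + 3·40 = 140 mm; A_gv = 140 × 12 = 1680 mm².
A_nv = (140 − 3.5·16) × 12 = 1008 mm².
A_nt = (15 − 0.5·16) × 12 = 84 mm².
0.6 F_u A_nv = 272.2 kN; 0.6 F_y A_gv = 352.8 kN → shear rupture governs the shear term.
R_n = 272.2 + 1.0 × 450 × 84 / 1000 = 310 kN.
Design strength φR_n = 0.75 × 310 = 232 kN.

232 kN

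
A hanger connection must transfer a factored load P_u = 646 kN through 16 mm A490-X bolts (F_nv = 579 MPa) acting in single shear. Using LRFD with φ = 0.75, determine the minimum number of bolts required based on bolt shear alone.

A_b = π·16²/4 = 201.1 mm².
Per-bolt design strength φR_n = 0.75 × 579 × 201.1 × 1 / 1000 = 87.31 kN.
n ≥ 646 / 87.31 = 7.399 → use 8 bolts.

8 bolts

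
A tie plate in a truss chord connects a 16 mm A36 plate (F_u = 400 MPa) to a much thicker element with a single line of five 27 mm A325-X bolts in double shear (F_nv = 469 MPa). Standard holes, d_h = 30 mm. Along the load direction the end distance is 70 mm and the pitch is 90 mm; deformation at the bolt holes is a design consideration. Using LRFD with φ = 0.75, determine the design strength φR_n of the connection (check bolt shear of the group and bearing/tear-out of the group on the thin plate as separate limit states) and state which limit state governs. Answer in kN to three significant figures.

1560 kN (bearing governs)

Bolt shear: A_b = π·27²/4 = 572.6 mm²; R_n = 469 × 572.6 × 5 × 2 / 1000 = 2685 kN → 0.75 × 2685 = 2010 kN.
Bearing (1.2 l_c t F_u ≤ 2.4 d t F_u): upper limit = 2.4·27·16·400 / 1000 = 414.7 kN.
  Edge l_c = 70 − 30/2 = 55 → r_n = 414.7 kN; interior l_c = 90 − 30 = 60 → r_n = 414.7 kN.
  R_n,bearing = 1·414.7 + 4·414.7 = 2074 kN → 0.75 × 2074 = 1560 kN.
Bearing governs: 1560 kN.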